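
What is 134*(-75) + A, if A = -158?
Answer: -10208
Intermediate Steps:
134*(-75) + A = 134*(-75) - 158 = -10050 - 158 = -10208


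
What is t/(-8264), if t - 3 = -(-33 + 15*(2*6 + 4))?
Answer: 51/2066 ≈ 0.024685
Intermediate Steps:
t = -204 (t = 3 - (-33 + 15*(2*6 + 4)) = 3 - (-33 + 15*(12 + 4)) = 3 - (-33 + 15*16) = 3 - (-33 + 240) = 3 - 1*207 = 3 - 207 = -204)
t/(-8264) = -204/(-8264) = -204*(-1/8264) = 51/2066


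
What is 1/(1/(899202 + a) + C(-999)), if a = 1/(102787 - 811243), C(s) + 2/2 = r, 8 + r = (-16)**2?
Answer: 637045052111/157350128579873 ≈ 0.0040486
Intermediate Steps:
r = 248 (r = -8 + (-16)**2 = -8 + 256 = 248)
C(s) = 247 (C(s) = -1 + 248 = 247)
a = -1/708456 (a = 1/(-708456) = -1/708456 ≈ -1.4115e-6)
1/(1/(899202 + a) + C(-999)) = 1/(1/(899202 - 1/708456) + 247) = 1/(1/(637045052111/708456) + 247) = 1/(708456/637045052111 + 247) = 1/(157350128579873/637045052111) = 637045052111/157350128579873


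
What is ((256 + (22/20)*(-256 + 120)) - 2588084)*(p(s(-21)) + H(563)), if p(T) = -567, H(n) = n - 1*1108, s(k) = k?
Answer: 14389155456/5 ≈ 2.8778e+9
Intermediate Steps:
H(n) = -1108 + n (H(n) = n - 1108 = -1108 + n)
((256 + (22/20)*(-256 + 120)) - 2588084)*(p(s(-21)) + H(563)) = ((256 + (22/20)*(-256 + 120)) - 2588084)*(-567 + (-1108 + 563)) = ((256 + (22*(1/20))*(-136)) - 2588084)*(-567 - 545) = ((256 + (11/10)*(-136)) - 2588084)*(-1112) = ((256 - 748/5) - 2588084)*(-1112) = (532/5 - 2588084)*(-1112) = -12939888/5*(-1112) = 14389155456/5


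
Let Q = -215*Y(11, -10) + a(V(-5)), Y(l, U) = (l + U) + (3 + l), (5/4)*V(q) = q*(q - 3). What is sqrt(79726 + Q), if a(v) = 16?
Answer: sqrt(76517) ≈ 276.62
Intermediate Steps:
V(q) = 4*q*(-3 + q)/5 (V(q) = 4*(q*(q - 3))/5 = 4*(q*(-3 + q))/5 = 4*q*(-3 + q)/5)
Y(l, U) = 3 + U + 2*l (Y(l, U) = (U + l) + (3 + l) = 3 + U + 2*l)
Q = -3209 (Q = -215*(3 - 10 + 2*11) + 16 = -215*(3 - 10 + 22) + 16 = -215*15 + 16 = -3225 + 16 = -3209)
sqrt(79726 + Q) = sqrt(79726 - 3209) = sqrt(76517)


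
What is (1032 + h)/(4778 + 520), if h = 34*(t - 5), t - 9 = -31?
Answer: 19/883 ≈ 0.021518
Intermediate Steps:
t = -22 (t = 9 - 31 = -22)
h = -918 (h = 34*(-22 - 5) = 34*(-27) = -918)
(1032 + h)/(4778 + 520) = (1032 - 918)/(4778 + 520) = 114/5298 = 114*(1/5298) = 19/883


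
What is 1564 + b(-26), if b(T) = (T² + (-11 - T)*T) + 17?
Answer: 1867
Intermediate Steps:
b(T) = 17 + T² + T*(-11 - T) (b(T) = (T² + T*(-11 - T)) + 17 = 17 + T² + T*(-11 - T))
1564 + b(-26) = 1564 + (17 - 11*(-26)) = 1564 + (17 + 286) = 1564 + 303 = 1867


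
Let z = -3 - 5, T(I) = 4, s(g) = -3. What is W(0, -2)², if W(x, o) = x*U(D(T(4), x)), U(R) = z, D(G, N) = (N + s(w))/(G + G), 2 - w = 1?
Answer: 0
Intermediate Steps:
w = 1 (w = 2 - 1*1 = 2 - 1 = 1)
D(G, N) = (-3 + N)/(2*G) (D(G, N) = (N - 3)/(G + G) = (-3 + N)/((2*G)) = (-3 + N)*(1/(2*G)) = (-3 + N)/(2*G))
z = -8
U(R) = -8
W(x, o) = -8*x (W(x, o) = x*(-8) = -8*x)
W(0, -2)² = (-8*0)² = 0² = 0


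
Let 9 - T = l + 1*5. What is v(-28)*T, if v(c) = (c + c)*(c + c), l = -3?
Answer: 21952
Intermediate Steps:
v(c) = 4*c² (v(c) = (2*c)*(2*c) = 4*c²)
T = 7 (T = 9 - (-3 + 1*5) = 9 - (-3 + 5) = 9 - 1*2 = 9 - 2 = 7)
v(-28)*T = (4*(-28)²)*7 = (4*784)*7 = 3136*7 = 21952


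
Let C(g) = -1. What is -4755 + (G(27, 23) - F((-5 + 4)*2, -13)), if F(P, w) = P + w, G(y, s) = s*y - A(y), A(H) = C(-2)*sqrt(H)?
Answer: -4119 + 3*sqrt(3) ≈ -4113.8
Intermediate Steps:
A(H) = -sqrt(H)
G(y, s) = sqrt(y) + s*y (G(y, s) = s*y - (-1)*sqrt(y) = s*y + sqrt(y) = sqrt(y) + s*y)
-4755 + (G(27, 23) - F((-5 + 4)*2, -13)) = -4755 + ((sqrt(27) + 23*27) - ((-5 + 4)*2 - 13)) = -4755 + ((3*sqrt(3) + 621) - (-1*2 - 13)) = -4755 + ((621 + 3*sqrt(3)) - (-2 - 13)) = -4755 + ((621 + 3*sqrt(3)) - 1*(-15)) = -4755 + ((621 + 3*sqrt(3)) + 15) = -4755 + (636 + 3*sqrt(3)) = -4119 + 3*sqrt(3)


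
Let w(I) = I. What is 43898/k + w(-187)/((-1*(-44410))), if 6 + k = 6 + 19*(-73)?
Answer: -1949769549/61596670 ≈ -31.654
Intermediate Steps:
k = -1387 (k = -6 + (6 + 19*(-73)) = -6 + (6 - 1387) = -6 - 1381 = -1387)
43898/k + w(-187)/((-1*(-44410))) = 43898/(-1387) - 187/((-1*(-44410))) = 43898*(-1/1387) - 187/44410 = -43898/1387 - 187*1/44410 = -43898/1387 - 187/44410 = -1949769549/61596670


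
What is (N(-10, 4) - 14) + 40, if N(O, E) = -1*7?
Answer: 19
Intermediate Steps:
N(O, E) = -7
(N(-10, 4) - 14) + 40 = (-7 - 14) + 40 = -21 + 40 = 19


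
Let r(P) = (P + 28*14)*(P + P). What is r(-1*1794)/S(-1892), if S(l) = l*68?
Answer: -628797/16082 ≈ -39.099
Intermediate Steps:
S(l) = 68*l
r(P) = 2*P*(392 + P) (r(P) = (P + 392)*(2*P) = (392 + P)*(2*P) = 2*P*(392 + P))
r(-1*1794)/S(-1892) = (2*(-1*1794)*(392 - 1*1794))/((68*(-1892))) = (2*(-1794)*(392 - 1794))/(-128656) = (2*(-1794)*(-1402))*(-1/128656) = 5030376*(-1/128656) = -628797/16082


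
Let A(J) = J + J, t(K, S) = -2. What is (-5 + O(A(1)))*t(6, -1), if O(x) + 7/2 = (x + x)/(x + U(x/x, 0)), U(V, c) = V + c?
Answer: 43/3 ≈ 14.333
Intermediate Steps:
A(J) = 2*J
O(x) = -7/2 + 2*x/(1 + x) (O(x) = -7/2 + (x + x)/(x + (x/x + 0)) = -7/2 + (2*x)/(x + (1 + 0)) = -7/2 + (2*x)/(x + 1) = -7/2 + (2*x)/(1 + x) = -7/2 + 2*x/(1 + x))
(-5 + O(A(1)))*t(6, -1) = (-5 + (-7 - 6)/(2*(1 + 2*1)))*(-2) = (-5 + (-7 - 3*2)/(2*(1 + 2)))*(-2) = (-5 + (1/2)*(-7 - 6)/3)*(-2) = (-5 + (1/2)*(1/3)*(-13))*(-2) = (-5 - 13/6)*(-2) = -43/6*(-2) = 43/3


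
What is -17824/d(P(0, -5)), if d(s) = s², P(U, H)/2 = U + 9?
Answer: -4456/81 ≈ -55.012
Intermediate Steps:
P(U, H) = 18 + 2*U (P(U, H) = 2*(U + 9) = 2*(9 + U) = 18 + 2*U)
-17824/d(P(0, -5)) = -17824/(18 + 2*0)² = -17824/(18 + 0)² = -17824/(18²) = -17824/324 = -17824*1/324 = -4456/81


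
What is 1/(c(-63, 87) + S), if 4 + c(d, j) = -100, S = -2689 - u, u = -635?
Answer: -1/2158 ≈ -0.00046339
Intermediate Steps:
S = -2054 (S = -2689 - 1*(-635) = -2689 + 635 = -2054)
c(d, j) = -104 (c(d, j) = -4 - 100 = -104)
1/(c(-63, 87) + S) = 1/(-104 - 2054) = 1/(-2158) = -1/2158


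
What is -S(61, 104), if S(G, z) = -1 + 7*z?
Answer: -727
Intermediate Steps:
-S(61, 104) = -(-1 + 7*104) = -(-1 + 728) = -1*727 = -727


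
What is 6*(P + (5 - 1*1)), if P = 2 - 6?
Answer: 0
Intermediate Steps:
P = -4
6*(P + (5 - 1*1)) = 6*(-4 + (5 - 1*1)) = 6*(-4 + (5 - 1)) = 6*(-4 + 4) = 6*0 = 0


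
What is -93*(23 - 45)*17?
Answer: 34782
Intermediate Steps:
-93*(23 - 45)*17 = -93*(-22)*17 = 2046*17 = 34782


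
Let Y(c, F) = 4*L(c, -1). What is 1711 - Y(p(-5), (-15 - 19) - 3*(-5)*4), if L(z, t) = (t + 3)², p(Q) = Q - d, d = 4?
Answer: 1695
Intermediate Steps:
p(Q) = -4 + Q (p(Q) = Q - 1*4 = Q - 4 = -4 + Q)
L(z, t) = (3 + t)²
Y(c, F) = 16 (Y(c, F) = 4*(3 - 1)² = 4*2² = 4*4 = 16)
1711 - Y(p(-5), (-15 - 19) - 3*(-5)*4) = 1711 - 1*16 = 1711 - 16 = 1695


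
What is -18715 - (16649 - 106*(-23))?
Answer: -37802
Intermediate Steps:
-18715 - (16649 - 106*(-23)) = -18715 - (16649 - 1*(-2438)) = -18715 - (16649 + 2438) = -18715 - 1*19087 = -18715 - 19087 = -37802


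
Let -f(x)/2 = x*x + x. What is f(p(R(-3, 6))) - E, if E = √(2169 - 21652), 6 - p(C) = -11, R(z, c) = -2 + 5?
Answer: -612 - I*√19483 ≈ -612.0 - 139.58*I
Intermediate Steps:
R(z, c) = 3
p(C) = 17 (p(C) = 6 - 1*(-11) = 6 + 11 = 17)
E = I*√19483 (E = √(-19483) = I*√19483 ≈ 139.58*I)
f(x) = -2*x - 2*x² (f(x) = -2*(x*x + x) = -2*(x² + x) = -2*(x + x²) = -2*x - 2*x²)
f(p(R(-3, 6))) - E = -2*17*(1 + 17) - I*√19483 = -2*17*18 - I*√19483 = -612 - I*√19483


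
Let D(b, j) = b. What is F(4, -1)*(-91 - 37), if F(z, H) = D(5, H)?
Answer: -640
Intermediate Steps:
F(z, H) = 5
F(4, -1)*(-91 - 37) = 5*(-91 - 37) = 5*(-128) = -640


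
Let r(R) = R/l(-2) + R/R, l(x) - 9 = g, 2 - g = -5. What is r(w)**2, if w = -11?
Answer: 25/256 ≈ 0.097656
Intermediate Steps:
g = 7 (g = 2 - 1*(-5) = 2 + 5 = 7)
l(x) = 16 (l(x) = 9 + 7 = 16)
r(R) = 1 + R/16 (r(R) = R/16 + R/R = R*(1/16) + 1 = R/16 + 1 = 1 + R/16)
r(w)**2 = (1 + (1/16)*(-11))**2 = (1 - 11/16)**2 = (5/16)**2 = 25/256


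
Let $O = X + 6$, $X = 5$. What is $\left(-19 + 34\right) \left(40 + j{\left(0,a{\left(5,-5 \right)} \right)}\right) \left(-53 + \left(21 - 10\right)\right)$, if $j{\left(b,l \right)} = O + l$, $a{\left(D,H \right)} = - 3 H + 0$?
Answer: $-41580$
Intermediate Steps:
$a{\left(D,H \right)} = - 3 H$
$O = 11$ ($O = 5 + 6 = 11$)
$j{\left(b,l \right)} = 11 + l$
$\left(-19 + 34\right) \left(40 + j{\left(0,a{\left(5,-5 \right)} \right)}\right) \left(-53 + \left(21 - 10\right)\right) = \left(-19 + 34\right) \left(40 + \left(11 - -15\right)\right) \left(-53 + \left(21 - 10\right)\right) = 15 \left(40 + \left(11 + 15\right)\right) \left(-53 + 11\right) = 15 \left(40 + 26\right) \left(-42\right) = 15 \cdot 66 \left(-42\right) = 15 \left(-2772\right) = -41580$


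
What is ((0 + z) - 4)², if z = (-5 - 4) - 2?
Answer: 225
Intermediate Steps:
z = -11 (z = -9 - 2 = -11)
((0 + z) - 4)² = ((0 - 11) - 4)² = (-11 - 4)² = (-15)² = 225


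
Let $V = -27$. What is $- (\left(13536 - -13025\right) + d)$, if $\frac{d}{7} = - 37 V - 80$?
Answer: $-32994$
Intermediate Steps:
$d = 6433$ ($d = 7 \left(\left(-37\right) \left(-27\right) - 80\right) = 7 \left(999 - 80\right) = 7 \cdot 919 = 6433$)
$- (\left(13536 - -13025\right) + d) = - (\left(13536 - -13025\right) + 6433) = - (\left(13536 + 13025\right) + 6433) = - (26561 + 6433) = \left(-1\right) 32994 = -32994$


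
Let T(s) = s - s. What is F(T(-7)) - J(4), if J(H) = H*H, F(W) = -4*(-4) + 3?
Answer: 3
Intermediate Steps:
T(s) = 0
F(W) = 19 (F(W) = 16 + 3 = 19)
J(H) = H²
F(T(-7)) - J(4) = 19 - 1*4² = 19 - 1*16 = 19 - 16 = 3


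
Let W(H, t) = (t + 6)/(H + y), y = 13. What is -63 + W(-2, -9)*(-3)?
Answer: -684/11 ≈ -62.182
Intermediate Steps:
W(H, t) = (6 + t)/(13 + H) (W(H, t) = (t + 6)/(H + 13) = (6 + t)/(13 + H))
-63 + W(-2, -9)*(-3) = -63 + ((6 - 9)/(13 - 2))*(-3) = -63 + (-3/11)*(-3) = -63 + ((1/11)*(-3))*(-3) = -63 - 3/11*(-3) = -63 + 9/11 = -684/11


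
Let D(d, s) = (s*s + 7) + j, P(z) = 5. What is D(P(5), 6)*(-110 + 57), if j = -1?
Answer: -2226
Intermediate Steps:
D(d, s) = 6 + s² (D(d, s) = (s*s + 7) - 1 = (s² + 7) - 1 = (7 + s²) - 1 = 6 + s²)
D(P(5), 6)*(-110 + 57) = (6 + 6²)*(-110 + 57) = (6 + 36)*(-53) = 42*(-53) = -2226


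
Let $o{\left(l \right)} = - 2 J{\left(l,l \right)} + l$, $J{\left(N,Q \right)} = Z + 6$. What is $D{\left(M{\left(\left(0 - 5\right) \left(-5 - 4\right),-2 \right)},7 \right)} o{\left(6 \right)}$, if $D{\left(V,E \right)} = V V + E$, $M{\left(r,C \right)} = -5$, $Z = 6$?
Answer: $-576$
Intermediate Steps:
$D{\left(V,E \right)} = E + V^{2}$ ($D{\left(V,E \right)} = V^{2} + E = E + V^{2}$)
$J{\left(N,Q \right)} = 12$ ($J{\left(N,Q \right)} = 6 + 6 = 12$)
$o{\left(l \right)} = -24 + l$ ($o{\left(l \right)} = \left(-2\right) 12 + l = -24 + l$)
$D{\left(M{\left(\left(0 - 5\right) \left(-5 - 4\right),-2 \right)},7 \right)} o{\left(6 \right)} = \left(7 + \left(-5\right)^{2}\right) \left(-24 + 6\right) = \left(7 + 25\right) \left(-18\right) = 32 \left(-18\right) = -576$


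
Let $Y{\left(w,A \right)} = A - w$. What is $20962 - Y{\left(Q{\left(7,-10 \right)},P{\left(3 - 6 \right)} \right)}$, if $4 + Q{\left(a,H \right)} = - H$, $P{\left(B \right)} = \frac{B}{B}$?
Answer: $20967$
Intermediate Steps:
$P{\left(B \right)} = 1$
$Q{\left(a,H \right)} = -4 - H$
$20962 - Y{\left(Q{\left(7,-10 \right)},P{\left(3 - 6 \right)} \right)} = 20962 - \left(1 - \left(-4 - -10\right)\right) = 20962 - \left(1 - \left(-4 + 10\right)\right) = 20962 - \left(1 - 6\right) = 20962 - -5 = 20962 + 5 = 20967$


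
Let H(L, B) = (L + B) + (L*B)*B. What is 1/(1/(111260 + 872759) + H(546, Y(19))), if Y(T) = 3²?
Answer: 984019/44065354840 ≈ 2.2331e-5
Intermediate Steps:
Y(T) = 9
H(L, B) = B + L + L*B² (H(L, B) = (B + L) + (B*L)*B = (B + L) + L*B² = B + L + L*B²)
1/(1/(111260 + 872759) + H(546, Y(19))) = 1/(1/(111260 + 872759) + (9 + 546 + 546*9²)) = 1/(1/984019 + (9 + 546 + 546*81)) = 1/(1/984019 + (9 + 546 + 44226)) = 1/(1/984019 + 44781) = 1/(44065354840/984019) = 984019/44065354840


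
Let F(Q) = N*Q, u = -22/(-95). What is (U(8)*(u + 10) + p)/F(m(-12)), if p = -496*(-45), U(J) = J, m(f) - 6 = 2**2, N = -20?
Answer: -266022/2375 ≈ -112.01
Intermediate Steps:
m(f) = 10 (m(f) = 6 + 2**2 = 6 + 4 = 10)
u = 22/95 (u = -22*(-1/95) = 22/95 ≈ 0.23158)
F(Q) = -20*Q
p = 22320
(U(8)*(u + 10) + p)/F(m(-12)) = (8*(22/95 + 10) + 22320)/((-20*10)) = (8*(972/95) + 22320)/(-200) = (7776/95 + 22320)*(-1/200) = (2128176/95)*(-1/200) = -266022/2375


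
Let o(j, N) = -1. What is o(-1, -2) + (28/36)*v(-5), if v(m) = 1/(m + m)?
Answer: -97/90 ≈ -1.0778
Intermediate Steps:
v(m) = 1/(2*m)
o(-1, -2) + (28/36)*v(-5) = -1 + (28/36)*((1/2)/(-5)) = -1 + (28*(1/36))*((1/2)*(-1/5)) = -1 + (7/9)*(-1/10) = -1 - 7/90 = -97/90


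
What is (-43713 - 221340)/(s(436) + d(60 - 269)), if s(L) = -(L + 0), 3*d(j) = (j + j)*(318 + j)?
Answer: 795159/46870 ≈ 16.965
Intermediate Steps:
d(j) = 2*j*(318 + j)/3 (d(j) = ((j + j)*(318 + j))/3 = ((2*j)*(318 + j))/3 = (2*j*(318 + j))/3 = 2*j*(318 + j)/3)
s(L) = -L
(-43713 - 221340)/(s(436) + d(60 - 269)) = (-43713 - 221340)/(-1*436 + 2*(60 - 269)*(318 + (60 - 269))/3) = -265053/(-436 + (2/3)*(-209)*(318 - 209)) = -265053/(-436 + (2/3)*(-209)*109) = -265053/(-436 - 45562/3) = -265053/(-46870/3) = -265053*(-3/46870) = 795159/46870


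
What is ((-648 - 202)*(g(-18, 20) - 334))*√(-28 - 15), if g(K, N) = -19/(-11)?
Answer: 3106750*I*√43/11 ≈ 1.852e+6*I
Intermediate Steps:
g(K, N) = 19/11 (g(K, N) = -19*(-1/11) = 19/11)
((-648 - 202)*(g(-18, 20) - 334))*√(-28 - 15) = ((-648 - 202)*(19/11 - 334))*√(-28 - 15) = (-850*(-3655/11))*√(-43) = 3106750*(I*√43)/11 = 3106750*I*√43/11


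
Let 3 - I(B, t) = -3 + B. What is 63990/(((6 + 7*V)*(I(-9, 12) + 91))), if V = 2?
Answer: 6399/212 ≈ 30.184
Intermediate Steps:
I(B, t) = 6 - B (I(B, t) = 3 - (-3 + B) = 3 + (3 - B) = 6 - B)
63990/(((6 + 7*V)*(I(-9, 12) + 91))) = 63990/(((6 + 7*2)*((6 - 1*(-9)) + 91))) = 63990/(((6 + 14)*((6 + 9) + 91))) = 63990/((20*(15 + 91))) = 63990/((20*106)) = 63990/2120 = 63990*(1/2120) = 6399/212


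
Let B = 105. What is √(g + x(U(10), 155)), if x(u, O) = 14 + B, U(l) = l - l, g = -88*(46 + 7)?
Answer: 3*I*√505 ≈ 67.417*I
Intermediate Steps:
g = -4664 (g = -88*53 = -4664)
U(l) = 0
x(u, O) = 119 (x(u, O) = 14 + 105 = 119)
√(g + x(U(10), 155)) = √(-4664 + 119) = √(-4545) = 3*I*√505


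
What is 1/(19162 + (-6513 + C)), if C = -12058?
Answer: 1/591 ≈ 0.0016920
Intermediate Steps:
1/(19162 + (-6513 + C)) = 1/(19162 + (-6513 - 12058)) = 1/(19162 - 18571) = 1/591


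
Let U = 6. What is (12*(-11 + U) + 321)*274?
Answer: 71514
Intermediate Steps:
(12*(-11 + U) + 321)*274 = (12*(-11 + 6) + 321)*274 = (12*(-5) + 321)*274 = (-60 + 321)*274 = 261*274 = 71514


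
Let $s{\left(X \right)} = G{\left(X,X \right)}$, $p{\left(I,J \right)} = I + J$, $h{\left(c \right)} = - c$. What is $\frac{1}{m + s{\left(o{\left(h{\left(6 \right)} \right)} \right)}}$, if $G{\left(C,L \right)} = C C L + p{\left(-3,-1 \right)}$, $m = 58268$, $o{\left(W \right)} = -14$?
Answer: $\frac{1}{55520} \approx 1.8012 \cdot 10^{-5}$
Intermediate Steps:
$G{\left(C,L \right)} = -4 + L C^{2}$ ($G{\left(C,L \right)} = C C L - 4 = C^{2} L - 4 = L C^{2} - 4 = -4 + L C^{2}$)
$s{\left(X \right)} = -4 + X^{3}$ ($s{\left(X \right)} = -4 + X X^{2} = -4 + X^{3}$)
$\frac{1}{m + s{\left(o{\left(h{\left(6 \right)} \right)} \right)}} = \frac{1}{58268 + \left(-4 + \left(-14\right)^{3}\right)} = \frac{1}{58268 - 2748} = \frac{1}{55520}$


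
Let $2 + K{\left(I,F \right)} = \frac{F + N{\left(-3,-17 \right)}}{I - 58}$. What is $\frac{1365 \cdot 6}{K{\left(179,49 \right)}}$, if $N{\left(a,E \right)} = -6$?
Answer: $- \frac{990990}{199} \approx -4979.9$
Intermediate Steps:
$K{\left(I,F \right)} = -2 + \frac{-6 + F}{-58 + I}$ ($K{\left(I,F \right)} = -2 + \frac{F - 6}{I - 58} = -2 + \frac{-6 + F}{-58 + I}$)
$\frac{1365 \cdot 6}{K{\left(179,49 \right)}} = \frac{1365 \cdot 6}{\frac{1}{-58 + 179} \left(110 + 49 - 358\right)} = \frac{8190}{\frac{1}{121} \left(110 + 49 - 358\right)} = \frac{8190}{\frac{1}{121} \left(-199\right)} = \frac{8190}{- \frac{199}{121}} = 8190 \left(- \frac{121}{199}\right) = - \frac{990990}{199}$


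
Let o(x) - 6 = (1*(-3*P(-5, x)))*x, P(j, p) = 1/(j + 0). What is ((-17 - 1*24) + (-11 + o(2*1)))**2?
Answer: 50176/25 ≈ 2007.0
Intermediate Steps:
P(j, p) = 1/j
o(x) = 6 + 3*x/5 (o(x) = 6 + (1*(-3/(-5)))*x = 6 + (1*(-3*(-1/5)))*x = 6 + (1*(3/5))*x = 6 + 3*x/5)
((-17 - 1*24) + (-11 + o(2*1)))**2 = ((-17 - 1*24) + (-11 + (6 + 3*(2*1)/5)))**2 = ((-17 - 24) + (-11 + (6 + (3/5)*2)))**2 = (-41 + (-11 + (6 + 6/5)))**2 = (-41 + (-11 + 36/5))**2 = (-41 - 19/5)**2 = (-224/5)**2 = 50176/25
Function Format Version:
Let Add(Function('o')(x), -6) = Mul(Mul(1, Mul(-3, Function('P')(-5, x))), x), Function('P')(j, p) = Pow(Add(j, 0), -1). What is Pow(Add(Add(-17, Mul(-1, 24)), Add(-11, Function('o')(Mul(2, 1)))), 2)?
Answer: Rational(50176, 25) ≈ 2007.0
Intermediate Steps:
Function('P')(j, p) = Pow(j, -1)
Function('o')(x) = Add(6, Mul(Rational(3, 5), x)) (Function('o')(x) = Add(6, Mul(Mul(1, Mul(-3, Pow(-5, -1))), x)) = Add(6, Mul(Mul(1, Mul(-3, Rational(-1, 5))), x)) = Add(6, Mul(Mul(1, Rational(3, 5)), x)) = Add(6, Mul(Rational(3, 5), x)))
Pow(Add(Add(-17, Mul(-1, 24)), Add(-11, Function('o')(Mul(2, 1)))), 2) = Pow(Add(Add(-17, Mul(-1, 24)), Add(-11, Add(6, Mul(Rational(3, 5), Mul(2, 1))))), 2) = Pow(Add(Add(-17, -24), Add(-11, Add(6, Mul(Rational(3, 5), 2)))), 2) = Pow(Add(-41, Add(-11, Add(6, Rational(6, 5)))), 2) = Pow(Add(-41, Add(-11, Rational(36, 5))), 2) = Pow(Add(-41, Rational(-19, 5)), 2) = Pow(Rational(-224, 5), 2) = Rational(50176, 25)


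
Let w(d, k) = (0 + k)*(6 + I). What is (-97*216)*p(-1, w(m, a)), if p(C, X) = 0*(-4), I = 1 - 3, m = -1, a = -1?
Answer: 0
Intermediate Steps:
I = -2
w(d, k) = 4*k (w(d, k) = (0 + k)*(6 - 2) = k*4 = 4*k)
p(C, X) = 0
(-97*216)*p(-1, w(m, a)) = -97*216*0 = -20952*0 = 0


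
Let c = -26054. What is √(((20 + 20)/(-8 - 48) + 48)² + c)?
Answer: I*√1167085/7 ≈ 154.33*I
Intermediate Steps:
√(((20 + 20)/(-8 - 48) + 48)² + c) = √(((20 + 20)/(-8 - 48) + 48)² - 26054) = √((40/(-56) + 48)² - 26054) = √((40*(-1/56) + 48)² - 26054) = √((-5/7 + 48)² - 26054) = √((331/7)² - 26054) = √(109561/49 - 26054) = √(-1167085/49) = I*√1167085/7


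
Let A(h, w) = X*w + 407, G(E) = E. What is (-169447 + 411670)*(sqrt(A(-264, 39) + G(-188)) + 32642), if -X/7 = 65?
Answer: 7906643166 + 242223*I*sqrt(17526) ≈ 7.9066e+9 + 3.2067e+7*I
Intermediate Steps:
X = -455 (X = -7*65 = -455)
A(h, w) = 407 - 455*w (A(h, w) = -455*w + 407 = 407 - 455*w)
(-169447 + 411670)*(sqrt(A(-264, 39) + G(-188)) + 32642) = (-169447 + 411670)*(sqrt((407 - 455*39) - 188) + 32642) = 242223*(sqrt((407 - 17745) - 188) + 32642) = 242223*(sqrt(-17338 - 188) + 32642) = 242223*(sqrt(-17526) + 32642) = 242223*(I*sqrt(17526) + 32642) = 242223*(32642 + I*sqrt(17526)) = 7906643166 + 242223*I*sqrt(17526)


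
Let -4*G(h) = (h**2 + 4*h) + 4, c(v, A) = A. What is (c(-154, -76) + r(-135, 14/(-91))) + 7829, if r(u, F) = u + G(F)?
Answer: 1287298/169 ≈ 7617.1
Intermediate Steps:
G(h) = -1 - h - h**2/4 (G(h) = -((h**2 + 4*h) + 4)/4 = -(4 + h**2 + 4*h)/4 = -1 - h - h**2/4)
r(u, F) = -1 + u - F - F**2/4 (r(u, F) = u + (-1 - F - F**2/4) = -1 + u - F - F**2/4)
(c(-154, -76) + r(-135, 14/(-91))) + 7829 = (-76 + (-1 - 135 - 14/(-91) - (14/(-91))**2/4)) + 7829 = (-76 + (-1 - 135 - 14*(-1)/91 - (14*(-1/91))**2/4)) + 7829 = (-76 + (-1 - 135 - 1*(-2/13) - (-2/13)**2/4)) + 7829 = (-76 + (-1 - 135 + 2/13 - 1/4*4/169)) + 7829 = (-76 + (-1 - 135 + 2/13 - 1/169)) + 7829 = (-76 - 22959/169) + 7829 = -35803/169 + 7829 = 1287298/169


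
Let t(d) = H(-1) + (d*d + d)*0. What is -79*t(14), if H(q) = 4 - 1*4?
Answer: 0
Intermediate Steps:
H(q) = 0 (H(q) = 4 - 4 = 0)
t(d) = 0 (t(d) = 0 + (d*d + d)*0 = 0 + (d**2 + d)*0 = 0 + (d + d**2)*0 = 0 + 0 = 0)
-79*t(14) = -79*0 = 0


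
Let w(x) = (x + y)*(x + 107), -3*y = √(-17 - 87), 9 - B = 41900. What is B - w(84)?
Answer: -57935 + 382*I*√26/3 ≈ -57935.0 + 649.28*I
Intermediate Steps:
B = -41891 (B = 9 - 1*41900 = 9 - 41900 = -41891)
y = -2*I*√26/3 (y = -√(-17 - 87)/3 = -2*I*√26/3 ≈ -3.3993*I)
w(x) = (107 + x)*(x - 2*I*√26/3) (w(x) = (x - 2*I*√26/3)*(x + 107) = (x - 2*I*√26/3)*(107 + x) = (107 + x)*(x - 2*I*√26/3))
B - w(84) = -41891 - (84² + 107*84 - 214*I*√26/3 - ⅔*I*84*√26) = -41891 - (7056 + 8988 - 214*I*√26/3 - 56*I*√26) = -41891 - (16044 - 382*I*√26/3) = -41891 + (-16044 + 382*I*√26/3) = -57935 + 382*I*√26/3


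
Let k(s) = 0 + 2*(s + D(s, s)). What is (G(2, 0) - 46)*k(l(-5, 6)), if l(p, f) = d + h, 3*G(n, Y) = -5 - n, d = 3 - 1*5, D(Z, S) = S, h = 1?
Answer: 580/3 ≈ 193.33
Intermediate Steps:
d = -2 (d = 3 - 5 = -2)
G(n, Y) = -5/3 - n/3 (G(n, Y) = (-5 - n)/3 = -5/3 - n/3)
l(p, f) = -1 (l(p, f) = -2 + 1 = -1)
k(s) = 4*s (k(s) = 0 + 2*(s + s) = 0 + 2*(2*s) = 0 + 4*s = 4*s)
(G(2, 0) - 46)*k(l(-5, 6)) = ((-5/3 - ⅓*2) - 46)*(4*(-1)) = ((-5/3 - ⅔) - 46)*(-4) = (-7/3 - 46)*(-4) = -145/3*(-4) = 580/3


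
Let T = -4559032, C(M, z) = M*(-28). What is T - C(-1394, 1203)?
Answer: -4598064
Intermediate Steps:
C(M, z) = -28*M
T - C(-1394, 1203) = -4559032 - (-28)*(-1394) = -4559032 - 1*39032 = -4559032 - 39032 = -4598064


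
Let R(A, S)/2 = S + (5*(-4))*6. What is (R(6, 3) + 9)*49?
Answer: -11025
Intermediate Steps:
R(A, S) = -240 + 2*S (R(A, S) = 2*(S + (5*(-4))*6) = 2*(S - 20*6) = 2*(S - 120) = 2*(-120 + S) = -240 + 2*S)
(R(6, 3) + 9)*49 = ((-240 + 2*3) + 9)*49 = ((-240 + 6) + 9)*49 = (-234 + 9)*49 = -225*49 = -11025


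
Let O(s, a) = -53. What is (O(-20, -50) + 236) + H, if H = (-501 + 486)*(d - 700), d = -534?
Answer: 18693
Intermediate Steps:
H = 18510 (H = (-501 + 486)*(-534 - 700) = -15*(-1234) = 18510)
(O(-20, -50) + 236) + H = (-53 + 236) + 18510 = 183 + 18510 = 18693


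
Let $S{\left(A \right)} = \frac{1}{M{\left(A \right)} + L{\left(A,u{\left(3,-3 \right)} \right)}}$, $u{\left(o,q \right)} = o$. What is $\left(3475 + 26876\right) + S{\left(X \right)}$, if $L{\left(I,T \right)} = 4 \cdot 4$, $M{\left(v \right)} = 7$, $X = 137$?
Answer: $\frac{698074}{23} \approx 30351.0$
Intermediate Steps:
$L{\left(I,T \right)} = 16$
$S{\left(A \right)} = \frac{1}{23}$ ($S{\left(A \right)} = \frac{1}{7 + 16} = \frac{1}{23}$)
$\left(3475 + 26876\right) + S{\left(X \right)} = \left(3475 + 26876\right) + \frac{1}{23} = 30351 + \frac{1}{23} = \frac{698074}{23}$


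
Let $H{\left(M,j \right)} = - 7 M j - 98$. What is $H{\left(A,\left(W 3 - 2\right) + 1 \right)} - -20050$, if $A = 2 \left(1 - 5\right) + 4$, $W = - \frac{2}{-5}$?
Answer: $\frac{99788}{5} \approx 19958.0$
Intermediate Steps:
$W = \frac{2}{5}$ ($W = \left(-2\right) \left(- \frac{1}{5}\right) = \frac{2}{5} \approx 0.4$)
$A = -4$ ($A = 2 \left(1 - 5\right) + 4 = 2 \left(-4\right) + 4 = -8 + 4 = -4$)
$H{\left(M,j \right)} = -98 - 7 M j$ ($H{\left(M,j \right)} = - 7 M j - 98 = -98 - 7 M j$)
$H{\left(A,\left(W 3 - 2\right) + 1 \right)} - -20050 = \left(-98 - - 28 \left(\left(\frac{2}{5} \cdot 3 - 2\right) + 1\right)\right) - -20050 = \left(-98 - - 28 \left(\left(\frac{6}{5} - 2\right) + 1\right)\right) + 20050 = \left(-98 - - 28 \left(- \frac{4}{5} + 1\right)\right) + 20050 = \left(-98 - \left(-28\right) \frac{1}{5}\right) + 20050 = \left(-98 + \frac{28}{5}\right) + 20050 = - \frac{462}{5} + 20050 = \frac{99788}{5}$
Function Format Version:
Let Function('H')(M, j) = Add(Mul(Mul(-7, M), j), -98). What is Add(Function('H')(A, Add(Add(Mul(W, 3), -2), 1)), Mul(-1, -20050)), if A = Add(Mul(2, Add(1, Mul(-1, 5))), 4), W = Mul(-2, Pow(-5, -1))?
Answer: Rational(99788, 5) ≈ 19958.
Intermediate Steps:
W = Rational(2, 5) (W = Mul(-2, Rational(-1, 5)) = Rational(2, 5) ≈ 0.40000)
A = -4 (A = Add(Mul(2, Add(1, -5)), 4) = Add(Mul(2, -4), 4) = Add(-8, 4) = -4)
Function('H')(M, j) = Add(-98, Mul(-7, M, j)) (Function('H')(M, j) = Add(Mul(-7, M, j), -98) = Add(-98, Mul(-7, M, j)))
Add(Function('H')(A, Add(Add(Mul(W, 3), -2), 1)), Mul(-1, -20050)) = Add(Add(-98, Mul(-7, -4, Add(Add(Mul(Rational(2, 5), 3), -2), 1))), Mul(-1, -20050)) = Add(Add(-98, Mul(-7, -4, Add(Add(Rational(6, 5), -2), 1))), 20050) = Add(Add(-98, Mul(-7, -4, Add(Rational(-4, 5), 1))), 20050) = Add(Add(-98, Mul(-7, -4, Rational(1, 5))), 20050) = Add(Add(-98, Rational(28, 5)), 20050) = Add(Rational(-462, 5), 20050) = Rational(99788, 5)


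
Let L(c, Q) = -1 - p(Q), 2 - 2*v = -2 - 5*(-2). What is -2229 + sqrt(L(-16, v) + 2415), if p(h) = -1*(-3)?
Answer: -2229 + sqrt(2411) ≈ -2179.9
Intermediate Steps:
p(h) = 3
v = -3 (v = 1 - (-2 - 5*(-2))/2 = 1 - (-2 + 10)/2 = 1 - 1/2*8 = 1 - 4 = -3)
L(c, Q) = -4 (L(c, Q) = -1 - 1*3 = -1 - 3 = -4)
-2229 + sqrt(L(-16, v) + 2415) = -2229 + sqrt(-4 + 2415) = -2229 + sqrt(2411)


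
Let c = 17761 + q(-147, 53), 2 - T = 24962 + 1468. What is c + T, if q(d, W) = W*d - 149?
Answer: -16607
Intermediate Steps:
q(d, W) = -149 + W*d
T = -26428 (T = 2 - (24962 + 1468) = 2 - 1*26430 = 2 - 26430 = -26428)
c = 9821 (c = 17761 + (-149 + 53*(-147)) = 17761 + (-149 - 7791) = 17761 - 7940 = 9821)
c + T = 9821 - 26428 = -16607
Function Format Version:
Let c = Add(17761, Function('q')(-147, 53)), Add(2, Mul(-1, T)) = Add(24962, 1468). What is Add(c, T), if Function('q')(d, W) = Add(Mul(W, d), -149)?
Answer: -16607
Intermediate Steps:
Function('q')(d, W) = Add(-149, Mul(W, d))
T = -26428 (T = Add(2, Mul(-1, Add(24962, 1468))) = Add(2, Mul(-1, 26430)) = Add(2, -26430) = -26428)
c = 9821 (c = Add(17761, Add(-149, Mul(53, -147))) = Add(17761, Add(-149, -7791)) = Add(17761, -7940) = 9821)
Add(c, T) = Add(9821, -26428) = -16607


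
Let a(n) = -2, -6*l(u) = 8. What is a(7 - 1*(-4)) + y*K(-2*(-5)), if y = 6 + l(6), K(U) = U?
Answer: 134/3 ≈ 44.667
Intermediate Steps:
l(u) = -4/3 (l(u) = -⅙*8 = -4/3)
y = 14/3 (y = 6 - 4/3 = 14/3 ≈ 4.6667)
a(7 - 1*(-4)) + y*K(-2*(-5)) = -2 + 14*(-2*(-5))/3 = -2 + (14/3)*10 = -2 + 140/3 = 134/3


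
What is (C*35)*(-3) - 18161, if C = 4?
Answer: -18581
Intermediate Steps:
(C*35)*(-3) - 18161 = (4*35)*(-3) - 18161 = 140*(-3) - 18161 = -420 - 18161 = -18581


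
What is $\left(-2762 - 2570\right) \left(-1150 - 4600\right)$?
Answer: $30659000$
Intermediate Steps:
$\left(-2762 - 2570\right) \left(-1150 - 4600\right) = \left(-5332\right) \left(-5750\right) = 30659000$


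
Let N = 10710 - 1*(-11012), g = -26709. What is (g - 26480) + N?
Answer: -31467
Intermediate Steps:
N = 21722 (N = 10710 + 11012 = 21722)
(g - 26480) + N = (-26709 - 26480) + 21722 = -53189 + 21722 = -31467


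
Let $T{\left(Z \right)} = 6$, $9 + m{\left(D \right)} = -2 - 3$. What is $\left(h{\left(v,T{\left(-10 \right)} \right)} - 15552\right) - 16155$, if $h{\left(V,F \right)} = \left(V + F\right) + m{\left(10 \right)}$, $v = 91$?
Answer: $-31624$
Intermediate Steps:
$m{\left(D \right)} = -14$ ($m{\left(D \right)} = -9 - 5 = -14$)
$h{\left(V,F \right)} = -14 + F + V$ ($h{\left(V,F \right)} = \left(V + F\right) - 14 = \left(F + V\right) - 14 = -14 + F + V$)
$\left(h{\left(v,T{\left(-10 \right)} \right)} - 15552\right) - 16155 = \left(\left(-14 + 6 + 91\right) - 15552\right) - 16155 = \left(83 - 15552\right) - 16155 = -15469 - 16155 = -31624$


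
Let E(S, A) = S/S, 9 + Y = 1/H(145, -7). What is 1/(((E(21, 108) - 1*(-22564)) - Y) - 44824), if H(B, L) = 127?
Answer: -127/2825751 ≈ -4.4944e-5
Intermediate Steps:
Y = -1142/127 (Y = -9 + 1/127 = -1142/127 ≈ -8.9921)
E(S, A) = 1
1/(((E(21, 108) - 1*(-22564)) - Y) - 44824) = 1/(((1 - 1*(-22564)) - 1*(-1142/127)) - 44824) = 1/(((1 + 22564) + 1142/127) - 44824) = 1/((22565 + 1142/127) - 44824) = 1/(2866897/127 - 44824) = 1/(-2825751/127) = -127/2825751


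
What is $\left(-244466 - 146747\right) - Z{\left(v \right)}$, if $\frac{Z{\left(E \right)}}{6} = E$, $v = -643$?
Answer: $-387355$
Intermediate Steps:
$Z{\left(E \right)} = 6 E$
$\left(-244466 - 146747\right) - Z{\left(v \right)} = \left(-244466 - 146747\right) - 6 \left(-643\right) = \left(-244466 - 146747\right) - -3858 = -391213 + 3858 = -387355$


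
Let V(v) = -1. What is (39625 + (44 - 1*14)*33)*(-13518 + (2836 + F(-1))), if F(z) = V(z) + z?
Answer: -433930660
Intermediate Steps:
F(z) = -1 + z
(39625 + (44 - 1*14)*33)*(-13518 + (2836 + F(-1))) = (39625 + (44 - 1*14)*33)*(-13518 + (2836 + (-1 - 1))) = (39625 + (44 - 14)*33)*(-13518 + (2836 - 2)) = (39625 + 30*33)*(-13518 + 2834) = (39625 + 990)*(-10684) = 40615*(-10684) = -433930660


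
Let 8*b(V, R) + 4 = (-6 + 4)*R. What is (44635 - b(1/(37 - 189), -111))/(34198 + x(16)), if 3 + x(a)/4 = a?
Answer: 178431/137000 ≈ 1.3024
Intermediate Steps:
b(V, R) = -½ - R/4 (b(V, R) = -½ + ((-6 + 4)*R)/8 = -½ + (-2*R)/8 = -½ - R/4)
x(a) = -12 + 4*a
(44635 - b(1/(37 - 189), -111))/(34198 + x(16)) = (44635 - (-½ - ¼*(-111)))/(34198 + (-12 + 4*16)) = (44635 - (-½ + 111/4))/(34198 + (-12 + 64)) = (44635 - 1*109/4)/(34198 + 52) = (44635 - 109/4)/34250 = (178431/4)*(1/34250) = 178431/137000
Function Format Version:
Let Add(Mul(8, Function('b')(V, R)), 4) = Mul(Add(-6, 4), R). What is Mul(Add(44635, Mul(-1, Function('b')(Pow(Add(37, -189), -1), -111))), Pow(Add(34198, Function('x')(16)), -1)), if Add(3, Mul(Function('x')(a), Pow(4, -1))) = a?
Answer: Rational(178431, 137000) ≈ 1.3024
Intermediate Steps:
Function('b')(V, R) = Add(Rational(-1, 2), Mul(Rational(-1, 4), R)) (Function('b')(V, R) = Add(Rational(-1, 2), Mul(Rational(1, 8), Mul(Add(-6, 4), R))) = Add(Rational(-1, 2), Mul(Rational(1, 8), Mul(-2, R))) = Add(Rational(-1, 2), Mul(Rational(-1, 4), R)))
Function('x')(a) = Add(-12, Mul(4, a))
Mul(Add(44635, Mul(-1, Function('b')(Pow(Add(37, -189), -1), -111))), Pow(Add(34198, Function('x')(16)), -1)) = Mul(Add(44635, Mul(-1, Add(Rational(-1, 2), Mul(Rational(-1, 4), -111)))), Pow(Add(34198, Add(-12, Mul(4, 16))), -1)) = Mul(Add(44635, Mul(-1, Add(Rational(-1, 2), Rational(111, 4)))), Pow(Add(34198, Add(-12, 64)), -1)) = Mul(Add(44635, Mul(-1, Rational(109, 4))), Pow(Add(34198, 52), -1)) = Mul(Add(44635, Rational(-109, 4)), Pow(34250, -1)) = Mul(Rational(178431, 4), Rational(1, 34250)) = Rational(178431, 137000)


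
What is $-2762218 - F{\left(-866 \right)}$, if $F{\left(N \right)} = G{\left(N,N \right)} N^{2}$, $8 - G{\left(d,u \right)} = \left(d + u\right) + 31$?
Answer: $-1284437022$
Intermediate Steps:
$G{\left(d,u \right)} = -23 - d - u$ ($G{\left(d,u \right)} = 8 - \left(\left(d + u\right) + 31\right) = 8 - \left(31 + d + u\right) = -23 - d - u$)
$F{\left(N \right)} = N^{2} \left(-23 - 2 N\right)$ ($F{\left(N \right)} = \left(-23 - N - N\right) N^{2} = \left(-23 - 2 N\right) N^{2} = N^{2} \left(-23 - 2 N\right)$)
$-2762218 - F{\left(-866 \right)} = -2762218 - \left(-866\right)^{2} \left(-23 - -1732\right) = -2762218 - 749956 \left(-23 + 1732\right) = -2762218 - 749956 \cdot 1709 = -2762218 - 1281674804 = -1284437022$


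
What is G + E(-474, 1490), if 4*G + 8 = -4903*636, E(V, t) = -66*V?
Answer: -748295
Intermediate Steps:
G = -779579 (G = -2 + (-4903*636)/4 = -2 + (¼)*(-3118308) = -2 - 779577 = -779579)
G + E(-474, 1490) = -779579 - 66*(-474) = -779579 + 31284 = -748295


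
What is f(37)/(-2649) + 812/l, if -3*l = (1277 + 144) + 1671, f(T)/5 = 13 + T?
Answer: -1806491/2047677 ≈ -0.88221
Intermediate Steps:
f(T) = 65 + 5*T (f(T) = 5*(13 + T) = 65 + 5*T)
l = -3092/3 (l = -((1277 + 144) + 1671)/3 = -(1421 + 1671)/3 = -⅓*3092 = -3092/3 ≈ -1030.7)
f(37)/(-2649) + 812/l = (65 + 5*37)/(-2649) + 812/(-3092/3) = (65 + 185)*(-1/2649) + 812*(-3/3092) = 250*(-1/2649) - 609/773 = -250/2649 - 609/773 = -1806491/2047677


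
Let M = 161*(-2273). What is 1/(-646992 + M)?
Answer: -1/1012945 ≈ -9.8722e-7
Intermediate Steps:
M = -365953
1/(-646992 + M) = 1/(-646992 - 365953) = 1/(-1012945) = -1/1012945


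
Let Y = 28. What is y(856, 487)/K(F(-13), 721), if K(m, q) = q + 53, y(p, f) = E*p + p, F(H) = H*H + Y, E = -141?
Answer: -59920/387 ≈ -154.83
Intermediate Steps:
F(H) = 28 + H² (F(H) = H*H + 28 = H² + 28 = 28 + H²)
y(p, f) = -140*p (y(p, f) = -141*p + p = -140*p)
K(m, q) = 53 + q
y(856, 487)/K(F(-13), 721) = (-140*856)/(53 + 721) = -119840/774 = -119840*1/774 = -59920/387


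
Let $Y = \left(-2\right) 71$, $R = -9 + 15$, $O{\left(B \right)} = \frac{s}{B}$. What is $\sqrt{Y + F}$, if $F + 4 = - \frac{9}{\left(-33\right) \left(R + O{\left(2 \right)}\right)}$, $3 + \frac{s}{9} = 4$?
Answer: $\frac{2 i \sqrt{216370}}{77} \approx 12.082 i$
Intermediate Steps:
$s = 9$ ($s = -27 + 9 \cdot 4 = -27 + 36 = 9$)
$O{\left(B \right)} = \frac{9}{B}$
$R = 6$
$F = - \frac{306}{77}$ ($F = -4 - \frac{9}{\left(-33\right) \left(6 + \frac{9}{2}\right)} = -4 - \frac{9}{\left(-33\right) \frac{21}{2}} = -4 - \frac{9}{- \frac{693}{2}} = -4 - - \frac{2}{77} = -4 + \frac{2}{77} = - \frac{306}{77} \approx -3.974$)
$Y = -142$
$\sqrt{Y + F} = \sqrt{-142 - \frac{306}{77}} = \sqrt{- \frac{11240}{77}} = \frac{2 i \sqrt{216370}}{77}$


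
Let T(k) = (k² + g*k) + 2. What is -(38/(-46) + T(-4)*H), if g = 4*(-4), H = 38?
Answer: -71649/23 ≈ -3115.2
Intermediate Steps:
g = -16
T(k) = 2 + k² - 16*k (T(k) = (k² - 16*k) + 2 = 2 + k² - 16*k)
-(38/(-46) + T(-4)*H) = -(38/(-46) + (2 + (-4)² - 16*(-4))*38) = -(38*(-1/46) + (2 + 16 + 64)*38) = -(-19/23 + 82*38) = -(-19/23 + 3116) = -1*71649/23 = -71649/23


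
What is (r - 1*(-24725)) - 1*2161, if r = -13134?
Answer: 9430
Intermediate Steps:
(r - 1*(-24725)) - 1*2161 = (-13134 - 1*(-24725)) - 1*2161 = (-13134 + 24725) - 2161 = 11591 - 2161 = 9430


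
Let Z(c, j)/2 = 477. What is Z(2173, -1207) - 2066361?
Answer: -2065407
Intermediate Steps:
Z(c, j) = 954 (Z(c, j) = 2*477 = 954)
Z(2173, -1207) - 2066361 = 954 - 2066361 = -2065407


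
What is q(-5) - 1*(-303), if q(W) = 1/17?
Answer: 5152/17 ≈ 303.06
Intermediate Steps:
q(W) = 1/17
q(-5) - 1*(-303) = 1/17 - 1*(-303) = 1/17 + 303 = 5152/17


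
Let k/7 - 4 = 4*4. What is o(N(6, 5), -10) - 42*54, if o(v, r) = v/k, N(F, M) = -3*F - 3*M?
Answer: -317553/140 ≈ -2268.2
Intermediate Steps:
k = 140 (k = 28 + 7*(4*4) = 28 + 7*16 = 28 + 112 = 140)
o(v, r) = v/140
o(N(6, 5), -10) - 42*54 = (-3*6 - 3*5)/140 - 42*54 = (-18 - 15)/140 - 2268 = (1/140)*(-33) - 2268 = -33/140 - 2268 = -317553/140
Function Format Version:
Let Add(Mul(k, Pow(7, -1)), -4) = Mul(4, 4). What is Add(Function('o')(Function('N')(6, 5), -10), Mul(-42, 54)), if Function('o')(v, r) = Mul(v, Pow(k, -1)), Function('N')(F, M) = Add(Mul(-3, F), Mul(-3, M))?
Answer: Rational(-317553, 140) ≈ -2268.2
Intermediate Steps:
k = 140 (k = Add(28, Mul(7, Mul(4, 4))) = Add(28, Mul(7, 16)) = Add(28, 112) = 140)
Function('o')(v, r) = Mul(Rational(1, 140), v) (Function('o')(v, r) = Mul(v, Pow(140, -1)) = Mul(v, Rational(1, 140)) = Mul(Rational(1, 140), v))
Add(Function('o')(Function('N')(6, 5), -10), Mul(-42, 54)) = Add(Mul(Rational(1, 140), Add(Mul(-3, 6), Mul(-3, 5))), Mul(-42, 54)) = Add(Mul(Rational(1, 140), Add(-18, -15)), -2268) = Add(Mul(Rational(1, 140), -33), -2268) = Add(Rational(-33, 140), -2268) = Rational(-317553, 140)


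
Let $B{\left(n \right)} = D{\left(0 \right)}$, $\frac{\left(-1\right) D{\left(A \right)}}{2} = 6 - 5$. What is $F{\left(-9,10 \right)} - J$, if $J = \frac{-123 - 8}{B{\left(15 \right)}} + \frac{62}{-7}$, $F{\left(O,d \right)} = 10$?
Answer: $- \frac{653}{14} \approx -46.643$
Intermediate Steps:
$D{\left(A \right)} = -2$ ($D{\left(A \right)} = - 2 \left(6 - 5\right) = \left(-2\right) 1 = -2$)
$B{\left(n \right)} = -2$
$J = \frac{793}{14}$ ($J = \frac{-123 - 8}{-2} + \frac{62}{-7} = \left(-123 - 8\right) \left(- \frac{1}{2}\right) + 62 \left(- \frac{1}{7}\right) = \left(-131\right) \left(- \frac{1}{2}\right) - \frac{62}{7} = \frac{131}{2} - \frac{62}{7} = \frac{793}{14} \approx 56.643$)
$F{\left(-9,10 \right)} - J = 10 - \frac{793}{14} = - \frac{653}{14}$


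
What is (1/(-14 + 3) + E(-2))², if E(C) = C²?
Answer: 1849/121 ≈ 15.281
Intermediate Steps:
(1/(-14 + 3) + E(-2))² = (1/(-14 + 3) + (-2)²)² = (1/(-11) + 4)² = (-1/11 + 4)² = (43/11)² = 1849/121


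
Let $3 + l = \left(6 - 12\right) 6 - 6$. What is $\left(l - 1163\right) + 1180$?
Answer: $-28$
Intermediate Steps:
$l = -45$ ($l = -3 + \left(\left(6 - 12\right) 6 - 6\right) = -3 - 42 = -45$)
$\left(l - 1163\right) + 1180 = \left(-45 - 1163\right) + 1180 = -1208 + 1180 = -28$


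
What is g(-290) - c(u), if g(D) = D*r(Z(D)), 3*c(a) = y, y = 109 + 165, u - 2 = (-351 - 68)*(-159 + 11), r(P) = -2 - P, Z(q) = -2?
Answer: -274/3 ≈ -91.333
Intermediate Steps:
u = 62014 (u = 2 + (-351 - 68)*(-159 + 11) = 2 - 419*(-148) = 2 + 62012 = 62014)
y = 274
c(a) = 274/3 (c(a) = (1/3)*274 = 274/3)
g(D) = 0 (g(D) = D*(-2 - 1*(-2)) = D*(-2 + 2) = D*0 = 0)
g(-290) - c(u) = 0 - 1*274/3 = 0 - 274/3 = -274/3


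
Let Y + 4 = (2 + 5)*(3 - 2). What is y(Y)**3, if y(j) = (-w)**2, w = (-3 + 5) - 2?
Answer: 0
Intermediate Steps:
w = 0 (w = 2 - 2 = 0)
Y = 3 (Y = -4 + (2 + 5)*(3 - 2) = -4 + 7*1 = -4 + 7 = 3)
y(j) = 0 (y(j) = (-1*0)**2 = 0**2 = 0)
y(Y)**3 = 0**3 = 0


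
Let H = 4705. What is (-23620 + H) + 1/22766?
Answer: -430618889/22766 ≈ -18915.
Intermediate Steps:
(-23620 + H) + 1/22766 = (-23620 + 4705) + 1/22766 = -18915 + 1/22766 = -430618889/22766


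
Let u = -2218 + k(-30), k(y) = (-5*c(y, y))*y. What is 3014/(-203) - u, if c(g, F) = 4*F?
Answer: 4101240/203 ≈ 20203.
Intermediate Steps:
k(y) = -20*y² (k(y) = (-20*y)*y = -20*y²)
u = -20218 (u = -2218 - 20*(-30)² = -2218 - 20*900 = -2218 - 18000 = -20218)
3014/(-203) - u = 3014/(-203) - 1*(-20218) = 3014*(-1/203) + 20218 = -3014/203 + 20218 = 4101240/203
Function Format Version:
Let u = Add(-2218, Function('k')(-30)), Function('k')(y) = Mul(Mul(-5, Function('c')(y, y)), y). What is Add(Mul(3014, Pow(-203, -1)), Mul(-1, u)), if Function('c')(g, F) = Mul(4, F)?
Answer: Rational(4101240, 203) ≈ 20203.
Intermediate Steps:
Function('k')(y) = Mul(-20, Pow(y, 2)) (Function('k')(y) = Mul(Mul(-5, Mul(4, y)), y) = Mul(Mul(-20, y), y) = Mul(-20, Pow(y, 2)))
u = -20218 (u = Add(-2218, Mul(-20, Pow(-30, 2))) = Add(-2218, Mul(-20, 900)) = Add(-2218, -18000) = -20218)
Add(Mul(3014, Pow(-203, -1)), Mul(-1, u)) = Add(Mul(3014, Pow(-203, -1)), Mul(-1, -20218)) = Add(Mul(3014, Rational(-1, 203)), 20218) = Add(Rational(-3014, 203), 20218) = Rational(4101240, 203)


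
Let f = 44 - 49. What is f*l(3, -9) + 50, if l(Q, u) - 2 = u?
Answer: 85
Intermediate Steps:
f = -5
l(Q, u) = 2 + u
f*l(3, -9) + 50 = -5*(2 - 9) + 50 = -5*(-7) + 50 = 35 + 50 = 85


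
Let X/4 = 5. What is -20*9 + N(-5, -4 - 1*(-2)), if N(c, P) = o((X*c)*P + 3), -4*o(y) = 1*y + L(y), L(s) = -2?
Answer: -921/4 ≈ -230.25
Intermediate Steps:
X = 20 (X = 4*5 = 20)
o(y) = 1/2 - y/4 (o(y) = -(1*y - 2)/4 = -(y - 2)/4 = -(-2 + y)/4 = 1/2 - y/4)
N(c, P) = -1/4 - 5*P*c (N(c, P) = 1/2 - ((20*c)*P + 3)/4 = 1/2 - (20*P*c + 3)/4 = 1/2 - (3 + 20*P*c)/4 = 1/2 + (-3/4 - 5*P*c) = -1/4 - 5*P*c)
-20*9 + N(-5, -4 - 1*(-2)) = -20*9 + (-1/4 - 5*(-4 - 1*(-2))*(-5)) = -180 + (-1/4 - 5*(-4 + 2)*(-5)) = -180 + (-1/4 - 5*(-2)*(-5)) = -180 + (-1/4 - 50) = -180 - 201/4 = -921/4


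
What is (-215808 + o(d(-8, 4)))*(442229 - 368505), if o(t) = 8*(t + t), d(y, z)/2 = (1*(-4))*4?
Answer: -15947975680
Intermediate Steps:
d(y, z) = -32 (d(y, z) = 2*((1*(-4))*4) = 2*(-4*4) = 2*(-16) = -32)
o(t) = 16*t (o(t) = 8*(2*t) = 16*t)
(-215808 + o(d(-8, 4)))*(442229 - 368505) = (-215808 + 16*(-32))*(442229 - 368505) = (-215808 - 512)*73724 = -216320*73724 = -15947975680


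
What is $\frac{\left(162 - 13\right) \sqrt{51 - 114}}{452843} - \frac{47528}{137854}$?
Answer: $- \frac{23764}{68927} + \frac{447 i \sqrt{7}}{452843} \approx -0.34477 + 0.0026116 i$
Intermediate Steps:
$\frac{\left(162 - 13\right) \sqrt{51 - 114}}{452843} - \frac{47528}{137854} = 149 \sqrt{-63} \cdot \frac{1}{452843} - \frac{23764}{68927} = 149 \cdot 3 i \sqrt{7} \cdot \frac{1}{452843} - \frac{23764}{68927} = 447 i \sqrt{7} \cdot \frac{1}{452843} - \frac{23764}{68927} = \frac{447 i \sqrt{7}}{452843} - \frac{23764}{68927} = - \frac{23764}{68927} + \frac{447 i \sqrt{7}}{452843}$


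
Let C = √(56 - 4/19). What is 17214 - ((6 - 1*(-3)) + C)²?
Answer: 324467/19 - 36*√5035/19 ≈ 16943.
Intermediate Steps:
C = 2*√5035/19 (C = √(56 - 4*1/19) = √(56 - 4/19) = √(1060/19) = 2*√5035/19 ≈ 7.4692)
17214 - ((6 - 1*(-3)) + C)² = 17214 - ((6 - 1*(-3)) + 2*√5035/19)² = 17214 - ((6 + 3) + 2*√5035/19)² = 17214 - (9 + 2*√5035/19)²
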